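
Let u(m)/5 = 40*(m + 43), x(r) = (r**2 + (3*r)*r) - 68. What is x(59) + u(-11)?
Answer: 20256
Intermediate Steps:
x(r) = -68 + 4*r**2 (x(r) = (r**2 + 3*r**2) - 68 = 4*r**2 - 68 = -68 + 4*r**2)
u(m) = 8600 + 200*m (u(m) = 5*(40*(m + 43)) = 5*(40*(43 + m)) = 5*(1720 + 40*m) = 8600 + 200*m)
x(59) + u(-11) = (-68 + 4*59**2) + (8600 + 200*(-11)) = (-68 + 4*3481) + (8600 - 2200) = (-68 + 13924) + 6400 = 13856 + 6400 = 20256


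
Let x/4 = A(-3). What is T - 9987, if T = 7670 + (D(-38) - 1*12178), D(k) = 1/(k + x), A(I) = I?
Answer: -724751/50 ≈ -14495.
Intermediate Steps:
x = -12 (x = 4*(-3) = -12)
D(k) = 1/(-12 + k) (D(k) = 1/(k - 12) = 1/(-12 + k))
T = -225401/50 (T = 7670 + (1/(-12 - 38) - 1*12178) = 7670 + (1/(-50) - 12178) = 7670 + (-1/50 - 12178) = 7670 - 608901/50 = -225401/50 ≈ -4508.0)
T - 9987 = -225401/50 - 9987 = -724751/50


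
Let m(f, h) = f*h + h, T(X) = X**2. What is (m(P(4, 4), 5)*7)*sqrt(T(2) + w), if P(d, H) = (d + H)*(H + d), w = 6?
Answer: 2275*sqrt(10) ≈ 7194.2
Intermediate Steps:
P(d, H) = (H + d)**2 (P(d, H) = (H + d)*(H + d) = (H + d)**2)
m(f, h) = h + f*h
(m(P(4, 4), 5)*7)*sqrt(T(2) + w) = ((5*(1 + (4 + 4)**2))*7)*sqrt(2**2 + 6) = ((5*(1 + 8**2))*7)*sqrt(4 + 6) = ((5*(1 + 64))*7)*sqrt(10) = ((5*65)*7)*sqrt(10) = (325*7)*sqrt(10) = 2275*sqrt(10)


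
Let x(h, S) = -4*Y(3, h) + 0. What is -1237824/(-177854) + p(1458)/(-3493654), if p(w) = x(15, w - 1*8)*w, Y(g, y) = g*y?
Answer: 1092801193164/155340084629 ≈ 7.0349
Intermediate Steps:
x(h, S) = -12*h (x(h, S) = -12*h + 0 = -12*h)
p(w) = -180*w (p(w) = (-12*15)*w = -180*w)
-1237824/(-177854) + p(1458)/(-3493654) = -1237824/(-177854) - 180*1458/(-3493654) = -1237824*(-1/177854) - 262440*(-1/3493654) = 618912/88927 + 131220/1746827 = 1092801193164/155340084629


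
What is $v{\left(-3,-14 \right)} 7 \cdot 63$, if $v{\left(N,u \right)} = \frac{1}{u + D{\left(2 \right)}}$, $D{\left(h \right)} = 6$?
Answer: $- \frac{441}{8} \approx -55.125$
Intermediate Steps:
$v{\left(N,u \right)} = \frac{1}{6 + u}$ ($v{\left(N,u \right)} = \frac{1}{u + 6} = \frac{1}{6 + u}$)
$v{\left(-3,-14 \right)} 7 \cdot 63 = \frac{7 \cdot 63}{6 - 14} = \frac{1}{-8} \cdot 441 = \left(- \frac{1}{8}\right) 441 = - \frac{441}{8}$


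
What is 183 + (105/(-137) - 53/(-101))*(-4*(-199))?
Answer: -129653/13837 ≈ -9.3700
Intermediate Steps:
183 + (105/(-137) - 53/(-101))*(-4*(-199)) = 183 + (105*(-1/137) - 53*(-1/101))*796 = 183 + (-105/137 + 53/101)*796 = 183 - 3344/13837*796 = 183 - 2661824/13837 = -129653/13837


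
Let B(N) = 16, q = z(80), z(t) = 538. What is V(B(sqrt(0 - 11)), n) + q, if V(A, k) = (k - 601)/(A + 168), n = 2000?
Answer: 100391/184 ≈ 545.60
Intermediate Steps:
q = 538
V(A, k) = (-601 + k)/(168 + A)
V(B(sqrt(0 - 11)), n) + q = (-601 + 2000)/(168 + 16) + 538 = 1399/184 + 538 = 100391/184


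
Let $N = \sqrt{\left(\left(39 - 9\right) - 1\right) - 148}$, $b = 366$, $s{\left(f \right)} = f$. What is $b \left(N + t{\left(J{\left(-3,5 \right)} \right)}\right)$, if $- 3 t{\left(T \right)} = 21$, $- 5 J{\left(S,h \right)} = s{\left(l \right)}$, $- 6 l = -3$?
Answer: $-2562 + 366 i \sqrt{119} \approx -2562.0 + 3992.6 i$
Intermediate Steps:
$l = \frac{1}{2}$ ($l = \left(- \frac{1}{6}\right) \left(-3\right) = \frac{1}{2} \approx 0.5$)
$J{\left(S,h \right)} = - \frac{1}{10}$ ($J{\left(S,h \right)} = \left(- \frac{1}{5}\right) \frac{1}{2} = - \frac{1}{10}$)
$t{\left(T \right)} = -7$ ($t{\left(T \right)} = \left(- \frac{1}{3}\right) 21 = -7$)
$N = i \sqrt{119}$ ($N = \sqrt{\left(30 - 1\right) - 148} = \sqrt{29 - 148} = \sqrt{-119} = i \sqrt{119} \approx 10.909 i$)
$b \left(N + t{\left(J{\left(-3,5 \right)} \right)}\right) = 366 \left(i \sqrt{119} - 7\right) = 366 \left(-7 + i \sqrt{119}\right) = -2562 + 366 i \sqrt{119}$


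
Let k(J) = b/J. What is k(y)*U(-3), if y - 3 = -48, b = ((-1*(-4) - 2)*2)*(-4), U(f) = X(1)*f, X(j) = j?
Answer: -16/15 ≈ -1.0667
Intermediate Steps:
U(f) = f (U(f) = 1*f = f)
b = -16 (b = ((4 - 2)*2)*(-4) = (2*2)*(-4) = 4*(-4) = -16)
y = -45 (y = 3 - 48 = -45)
k(J) = -16/J
k(y)*U(-3) = -16/(-45)*(-3) = -16*(-1/45)*(-3) = (16/45)*(-3) = -16/15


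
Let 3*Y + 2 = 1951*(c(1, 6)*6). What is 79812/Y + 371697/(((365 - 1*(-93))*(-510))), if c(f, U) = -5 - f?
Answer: -13672452461/2734365340 ≈ -5.0002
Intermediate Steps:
Y = -70238/3 (Y = -⅔ + (1951*((-5 - 1*1)*6))/3 = -⅔ + (1951*((-5 - 1)*6))/3 = -⅔ + (1951*(-6*6))/3 = -⅔ + (1951*(-36))/3 = -⅔ + (⅓)*(-70236) = -⅔ - 23412 = -70238/3 ≈ -23413.)
79812/Y + 371697/(((365 - 1*(-93))*(-510))) = 79812/(-70238/3) + 371697/(((365 - 1*(-93))*(-510))) = 79812*(-3/70238) + 371697/(((365 + 93)*(-510))) = -119718/35119 + 371697/((458*(-510))) = -119718/35119 + 371697/(-233580) = -119718/35119 + 371697*(-1/233580) = -119718/35119 - 123899/77860 = -13672452461/2734365340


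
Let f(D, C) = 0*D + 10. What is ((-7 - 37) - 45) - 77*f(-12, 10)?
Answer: -859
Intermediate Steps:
f(D, C) = 10 (f(D, C) = 0 + 10 = 10)
((-7 - 37) - 45) - 77*f(-12, 10) = ((-7 - 37) - 45) - 77*10 = (-44 - 45) - 770 = -89 - 770 = -859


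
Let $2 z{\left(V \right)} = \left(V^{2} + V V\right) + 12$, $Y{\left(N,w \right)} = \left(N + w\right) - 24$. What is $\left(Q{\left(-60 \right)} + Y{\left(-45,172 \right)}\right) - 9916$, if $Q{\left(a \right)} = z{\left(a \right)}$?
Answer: $-6207$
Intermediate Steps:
$Y{\left(N,w \right)} = -24 + N + w$
$z{\left(V \right)} = 6 + V^{2}$ ($z{\left(V \right)} = \frac{\left(V^{2} + V V\right) + 12}{2} = \frac{\left(V^{2} + V^{2}\right) + 12}{2} = \frac{2 V^{2} + 12}{2} = \frac{12 + 2 V^{2}}{2} = 6 + V^{2}$)
$Q{\left(a \right)} = 6 + a^{2}$
$\left(Q{\left(-60 \right)} + Y{\left(-45,172 \right)}\right) - 9916 = \left(\left(6 + \left(-60\right)^{2}\right) - -103\right) - 9916 = \left(\left(6 + 3600\right) + 103\right) - 9916 = \left(3606 + 103\right) - 9916 = 3709 - 9916 = -6207$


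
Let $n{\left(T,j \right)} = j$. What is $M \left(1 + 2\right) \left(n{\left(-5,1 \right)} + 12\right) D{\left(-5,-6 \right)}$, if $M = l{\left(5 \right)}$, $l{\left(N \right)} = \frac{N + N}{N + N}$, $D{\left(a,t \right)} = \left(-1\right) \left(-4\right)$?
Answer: $156$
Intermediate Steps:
$D{\left(a,t \right)} = 4$
$l{\left(N \right)} = 1$ ($l{\left(N \right)} = \frac{2 N}{2 N} = 2 N \frac{1}{2 N} = 1$)
$M = 1$
$M \left(1 + 2\right) \left(n{\left(-5,1 \right)} + 12\right) D{\left(-5,-6 \right)} = 1 \left(1 + 2\right) \left(1 + 12\right) 4 = 1 \cdot 3 \cdot 13 \cdot 4 = 1 \cdot 39 \cdot 4 = 39 \cdot 4 = 156$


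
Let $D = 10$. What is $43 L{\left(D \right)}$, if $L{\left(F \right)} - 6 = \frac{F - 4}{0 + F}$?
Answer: $\frac{1419}{5} \approx 283.8$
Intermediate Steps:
$L{\left(F \right)} = 6 + \frac{-4 + F}{F}$ ($L{\left(F \right)} = 6 + \frac{F - 4}{0 + F} = 6 + \frac{-4 + F}{F}$)
$43 L{\left(D \right)} = 43 \left(7 - \frac{4}{10}\right) = 43 \left(7 - \frac{2}{5}\right) = 43 \cdot \frac{33}{5} = \frac{1419}{5}$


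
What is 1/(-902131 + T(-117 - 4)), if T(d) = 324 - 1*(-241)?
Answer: -1/901566 ≈ -1.1092e-6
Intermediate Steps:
T(d) = 565 (T(d) = 324 + 241 = 565)
1/(-902131 + T(-117 - 4)) = 1/(-902131 + 565) = 1/(-901566) = -1/901566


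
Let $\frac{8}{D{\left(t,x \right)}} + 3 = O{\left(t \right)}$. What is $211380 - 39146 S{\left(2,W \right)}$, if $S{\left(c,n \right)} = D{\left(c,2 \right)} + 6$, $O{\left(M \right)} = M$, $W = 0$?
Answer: $289672$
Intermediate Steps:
$D{\left(t,x \right)} = \frac{8}{-3 + t}$
$S{\left(c,n \right)} = 6 + \frac{8}{-3 + c}$ ($S{\left(c,n \right)} = \frac{8}{-3 + c} + 6 = 6 + \frac{8}{-3 + c}$)
$211380 - 39146 S{\left(2,W \right)} = 211380 - 39146 \frac{2 \left(-5 + 3 \cdot 2\right)}{-3 + 2} = 211380 - 39146 \frac{2 \left(-5 + 6\right)}{-1} = 211380 - 39146 \cdot 2 \left(-1\right) 1 = 211380 - 39146 \left(-2\right) = 211380 - -78292 = 211380 + 78292 = 289672$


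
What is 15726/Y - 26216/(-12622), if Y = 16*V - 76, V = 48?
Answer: 54158761/2183606 ≈ 24.802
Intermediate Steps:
Y = 692 (Y = 16*48 - 76 = 768 - 76 = 692)
15726/Y - 26216/(-12622) = 15726/692 - 26216/(-12622) = 15726*(1/692) - 26216*(-1/12622) = 7863/346 + 13108/6311 = 54158761/2183606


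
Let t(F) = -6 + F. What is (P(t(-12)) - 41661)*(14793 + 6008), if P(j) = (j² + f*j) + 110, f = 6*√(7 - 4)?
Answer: -857562827 - 2246508*√3 ≈ -8.6145e+8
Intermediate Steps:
f = 6*√3 ≈ 10.392
P(j) = 110 + j² + 6*j*√3 (P(j) = (j² + (6*√3)*j) + 110 = (j² + 6*j*√3) + 110 = 110 + j² + 6*j*√3)
(P(t(-12)) - 41661)*(14793 + 6008) = ((110 + (-6 - 12)² + 6*(-6 - 12)*√3) - 41661)*(14793 + 6008) = ((110 + (-18)² + 6*(-18)*√3) - 41661)*20801 = ((110 + 324 - 108*√3) - 41661)*20801 = ((434 - 108*√3) - 41661)*20801 = (-41227 - 108*√3)*20801 = -857562827 - 2246508*√3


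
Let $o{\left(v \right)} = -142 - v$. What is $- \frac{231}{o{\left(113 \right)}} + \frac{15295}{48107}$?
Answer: $\frac{5004314}{4089095} \approx 1.2238$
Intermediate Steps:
$- \frac{231}{o{\left(113 \right)}} + \frac{15295}{48107} = - \frac{231}{-142 - 113} + \frac{15295}{48107} = - \frac{231}{-142 - 113} + 15295 \cdot \frac{1}{48107} = - \frac{231}{-255} + \frac{15295}{48107} = \left(-231\right) \left(- \frac{1}{255}\right) + \frac{15295}{48107} = \frac{77}{85} + \frac{15295}{48107} = \frac{5004314}{4089095}$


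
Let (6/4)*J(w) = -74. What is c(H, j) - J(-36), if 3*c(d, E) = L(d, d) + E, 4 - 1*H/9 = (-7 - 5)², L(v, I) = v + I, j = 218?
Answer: -718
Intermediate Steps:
L(v, I) = I + v
J(w) = -148/3 (J(w) = (⅔)*(-74) = -148/3)
H = -1260 (H = 36 - 9*(-7 - 5)² = 36 - 9*(-12)² = 36 - 9*144 = 36 - 1296 = -1260)
c(d, E) = E/3 + 2*d/3 (c(d, E) = ((d + d) + E)/3 = (2*d + E)/3 = (E + 2*d)/3 = E/3 + 2*d/3)
c(H, j) - J(-36) = ((⅓)*218 + (⅔)*(-1260)) - 1*(-148/3) = (218/3 - 840) + 148/3 = -2302/3 + 148/3 = -718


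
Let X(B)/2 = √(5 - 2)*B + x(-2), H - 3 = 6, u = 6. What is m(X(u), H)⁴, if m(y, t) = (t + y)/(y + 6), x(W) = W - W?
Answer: 226377/234256 + 9513*√3/29282 ≈ 1.5291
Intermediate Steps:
H = 9 (H = 3 + 6 = 9)
x(W) = 0
X(B) = 2*B*√3 (X(B) = 2*(√(5 - 2)*B + 0) = 2*(√3*B + 0) = 2*(B*√3 + 0) = 2*(B*√3) = 2*B*√3)
m(y, t) = (t + y)/(6 + y)
m(X(u), H)⁴ = ((9 + 2*6*√3)/(6 + 2*6*√3))⁴ = ((9 + 12*√3)/(6 + 12*√3))⁴ = (9 + 12*√3)⁴/(6 + 12*√3)⁴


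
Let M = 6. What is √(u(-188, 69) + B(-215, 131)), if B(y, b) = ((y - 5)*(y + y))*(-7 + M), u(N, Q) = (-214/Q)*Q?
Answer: I*√94814 ≈ 307.92*I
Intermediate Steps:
u(N, Q) = -214
B(y, b) = -2*y*(-5 + y) (B(y, b) = ((y - 5)*(y + y))*(-7 + 6) = ((-5 + y)*(2*y))*(-1) = (2*y*(-5 + y))*(-1) = -2*y*(-5 + y))
√(u(-188, 69) + B(-215, 131)) = √(-214 + 2*(-215)*(5 - 1*(-215))) = √(-214 + 2*(-215)*(5 + 215)) = √(-214 + 2*(-215)*220) = √(-214 - 94600) = √(-94814) = I*√94814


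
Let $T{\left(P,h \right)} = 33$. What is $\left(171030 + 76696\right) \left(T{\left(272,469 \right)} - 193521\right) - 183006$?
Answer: $-47932191294$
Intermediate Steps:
$\left(171030 + 76696\right) \left(T{\left(272,469 \right)} - 193521\right) - 183006 = \left(171030 + 76696\right) \left(33 - 193521\right) - 183006 = 247726 \left(-193488\right) - 183006 = -47932008288 - 183006 = -47932191294$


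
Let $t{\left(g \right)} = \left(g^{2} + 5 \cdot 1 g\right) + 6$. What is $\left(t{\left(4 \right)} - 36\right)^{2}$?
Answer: $36$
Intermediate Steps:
$t{\left(g \right)} = 6 + g^{2} + 5 g$ ($t{\left(g \right)} = \left(g^{2} + 5 g\right) + 6 = 6 + g^{2} + 5 g$)
$\left(t{\left(4 \right)} - 36\right)^{2} = \left(\left(6 + 4^{2} + 5 \cdot 4\right) - 36\right)^{2} = \left(\left(6 + 16 + 20\right) - 36\right)^{2} = \left(42 - 36\right)^{2} = 6^{2} = 36$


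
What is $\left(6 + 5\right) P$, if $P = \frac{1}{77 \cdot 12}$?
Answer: $\frac{1}{84} \approx 0.011905$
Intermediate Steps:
$P = \frac{1}{924} \approx 0.0010823$
$\left(6 + 5\right) P = \left(6 + 5\right) \frac{1}{924} = 11 \cdot \frac{1}{924} = \frac{1}{84}$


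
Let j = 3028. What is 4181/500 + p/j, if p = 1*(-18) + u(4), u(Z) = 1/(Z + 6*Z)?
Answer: 88557601/10598000 ≈ 8.3561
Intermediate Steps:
u(Z) = 1/(7*Z)
p = -503/28 (p = 1*(-18) + (1/7)/4 = -18 + (1/7)*(1/4) = -18 + 1/28 = -503/28 ≈ -17.964)
4181/500 + p/j = 4181/500 - 503/28/3028 = 4181*(1/500) - 503/28*1/3028 = 4181/500 - 503/84784 = 88557601/10598000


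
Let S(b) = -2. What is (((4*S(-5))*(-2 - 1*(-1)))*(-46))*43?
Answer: -15824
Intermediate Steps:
(((4*S(-5))*(-2 - 1*(-1)))*(-46))*43 = (((4*(-2))*(-2 - 1*(-1)))*(-46))*43 = (-8*(-2 + 1)*(-46))*43 = (-8*(-1)*(-46))*43 = (8*(-46))*43 = -368*43 = -15824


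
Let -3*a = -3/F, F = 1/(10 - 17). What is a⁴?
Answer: 2401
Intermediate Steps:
F = -⅐ (F = 1/(-7) = -⅐ ≈ -0.14286)
a = -7 (a = -(-1)/(-⅐) = -(-1)*(-7) = -⅓*21 = -7)
a⁴ = (-7)⁴ = 2401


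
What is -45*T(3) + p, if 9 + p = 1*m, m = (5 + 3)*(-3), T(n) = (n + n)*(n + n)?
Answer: -1653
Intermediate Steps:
T(n) = 4*n² (T(n) = (2*n)*(2*n) = 4*n²)
m = -24 (m = 8*(-3) = -24)
p = -33 (p = -9 + 1*(-24) = -9 - 24 = -33)
-45*T(3) + p = -180*3² - 33 = -180*9 - 33 = -45*36 - 33 = -1620 - 33 = -1653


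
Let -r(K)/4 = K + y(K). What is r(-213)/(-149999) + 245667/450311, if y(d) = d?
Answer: 36082474389/67546199689 ≈ 0.53419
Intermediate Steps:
r(K) = -8*K (r(K) = -4*(K + K) = -8*K)
r(-213)/(-149999) + 245667/450311 = -8*(-213)/(-149999) + 245667/450311 = 1704*(-1/149999) + 245667*(1/450311) = -1704/149999 + 245667/450311 = 36082474389/67546199689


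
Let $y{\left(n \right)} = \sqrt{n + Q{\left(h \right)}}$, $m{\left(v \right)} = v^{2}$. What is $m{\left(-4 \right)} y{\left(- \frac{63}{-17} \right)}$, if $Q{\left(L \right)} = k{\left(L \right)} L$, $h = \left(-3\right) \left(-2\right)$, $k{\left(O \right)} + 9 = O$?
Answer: $\frac{144 i \sqrt{51}}{17} \approx 60.492 i$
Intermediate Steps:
$k{\left(O \right)} = -9 + O$
$h = 6$
$Q{\left(L \right)} = L \left(-9 + L\right)$ ($Q{\left(L \right)} = \left(-9 + L\right) L = L \left(-9 + L\right)$)
$y{\left(n \right)} = \sqrt{-18 + n}$ ($y{\left(n \right)} = \sqrt{n + 6 \left(-9 + 6\right)} = \sqrt{n + 6 \left(-3\right)} = \sqrt{n - 18} = \sqrt{-18 + n}$)
$m{\left(-4 \right)} y{\left(- \frac{63}{-17} \right)} = \left(-4\right)^{2} \sqrt{-18 - \frac{63}{-17}} = 16 \sqrt{-18 - - \frac{63}{17}} = 16 \sqrt{-18 + \frac{63}{17}} = 16 \sqrt{- \frac{243}{17}} = 16 \frac{9 i \sqrt{51}}{17} = \frac{144 i \sqrt{51}}{17}$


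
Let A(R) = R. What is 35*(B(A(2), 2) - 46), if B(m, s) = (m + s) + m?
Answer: -1400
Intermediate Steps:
B(m, s) = s + 2*m
35*(B(A(2), 2) - 46) = 35*((2 + 2*2) - 46) = 35*((2 + 4) - 46) = 35*(6 - 46) = 35*(-40) = -1400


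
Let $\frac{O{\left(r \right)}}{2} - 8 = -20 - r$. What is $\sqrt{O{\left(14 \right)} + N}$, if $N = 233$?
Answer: $\sqrt{181} \approx 13.454$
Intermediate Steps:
$O{\left(r \right)} = -24 - 2 r$ ($O{\left(r \right)} = 16 + 2 \left(-20 - r\right) = 16 - \left(40 + 2 r\right) = -24 - 2 r$)
$\sqrt{O{\left(14 \right)} + N} = \sqrt{\left(-24 - 28\right) + 233} = \sqrt{-52 + 233} = \sqrt{181}$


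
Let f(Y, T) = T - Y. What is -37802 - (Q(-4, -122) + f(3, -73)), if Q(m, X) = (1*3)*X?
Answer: -37360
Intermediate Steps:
Q(m, X) = 3*X
-37802 - (Q(-4, -122) + f(3, -73)) = -37802 - (3*(-122) + (-73 - 1*3)) = -37802 - (-366 + (-73 - 3)) = -37802 - (-366 - 76) = -37802 - 1*(-442) = -37802 + 442 = -37360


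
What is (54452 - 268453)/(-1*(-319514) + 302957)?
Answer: -214001/622471 ≈ -0.34379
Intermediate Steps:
(54452 - 268453)/(-1*(-319514) + 302957) = -214001/(319514 + 302957) = -214001/622471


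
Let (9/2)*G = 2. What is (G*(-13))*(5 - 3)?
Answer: -104/9 ≈ -11.556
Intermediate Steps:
G = 4/9 (G = (2/9)*2 = 4/9 ≈ 0.44444)
(G*(-13))*(5 - 3) = ((4/9)*(-13))*(5 - 3) = -52/9*2 = -104/9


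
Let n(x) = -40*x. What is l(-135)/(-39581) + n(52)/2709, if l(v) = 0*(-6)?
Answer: -2080/2709 ≈ -0.76781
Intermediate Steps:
l(v) = 0
l(-135)/(-39581) + n(52)/2709 = 0/(-39581) - 40*52/2709 = 0*(-1/39581) - 2080*1/2709 = 0 - 2080/2709 = -2080/2709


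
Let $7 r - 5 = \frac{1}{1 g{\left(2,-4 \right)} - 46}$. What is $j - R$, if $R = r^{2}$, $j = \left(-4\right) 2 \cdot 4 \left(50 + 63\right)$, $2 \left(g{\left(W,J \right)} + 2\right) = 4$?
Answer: $- \frac{374973785}{103684} \approx -3616.5$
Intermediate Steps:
$g{\left(W,J \right)} = 0$ ($g{\left(W,J \right)} = -2 + \frac{1}{2} \cdot 4 = -2 + 2 = 0$)
$j = -3616$ ($j = \left(-8\right) 4 \cdot 113 = \left(-32\right) 113 = -3616$)
$r = \frac{229}{322}$ ($r = \frac{5}{7} + \frac{1}{7 \left(1 \cdot 0 - 46\right)} = \frac{5}{7} + \frac{1}{7 \left(0 - 46\right)} = \frac{5}{7} + \frac{1}{7 \left(-46\right)} = \frac{5}{7} + \frac{1}{7} \left(- \frac{1}{46}\right) = \frac{5}{7} - \frac{1}{322} = \frac{229}{322} \approx 0.71118$)
$R = \frac{52441}{103684}$ ($R = \left(\frac{229}{322}\right)^{2} = \frac{52441}{103684} \approx 0.50578$)
$j - R = -3616 - \frac{52441}{103684} = - \frac{374973785}{103684}$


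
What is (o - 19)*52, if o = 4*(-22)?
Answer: -5564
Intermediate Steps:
o = -88
(o - 19)*52 = (-88 - 19)*52 = -107*52 = -5564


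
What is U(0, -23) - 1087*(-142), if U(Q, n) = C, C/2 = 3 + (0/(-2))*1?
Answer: 154360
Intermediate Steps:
C = 6 (C = 2*(3 + (0/(-2))*1) = 2*(3 + (0*(-½))*1) = 2*(3 + 0*1) = 2*(3 + 0) = 2*3 = 6)
U(Q, n) = 6
U(0, -23) - 1087*(-142) = 6 - 1087*(-142) = 6 + 154354 = 154360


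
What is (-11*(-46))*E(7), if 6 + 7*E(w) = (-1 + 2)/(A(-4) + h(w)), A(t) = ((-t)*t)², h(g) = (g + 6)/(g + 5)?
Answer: -9359988/21595 ≈ -433.43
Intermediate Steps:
h(g) = (6 + g)/(5 + g)
A(t) = t⁴ (A(t) = (-t²)² = t⁴)
E(w) = -6/7 + 1/(7*(256 + (6 + w)/(5 + w))) (E(w) = -6/7 + ((-1 + 2)/((-4)⁴ + (6 + w)/(5 + w)))/7 = -6/7 + (1/(256 + (6 + w)/(5 + w)))/7 = -6/7 + 1/(7*(256 + (6 + w)/(5 + w))))
(-11*(-46))*E(7) = (-11*(-46))*((-7711 - 1541*7)/(7*(1286 + 257*7))) = 506*((-7711 - 10787)/(7*(1286 + 1799))) = 506*((⅐)*(-18498)/3085) = 506*((⅐)*(1/3085)*(-18498)) = 506*(-18498/21595) = -9359988/21595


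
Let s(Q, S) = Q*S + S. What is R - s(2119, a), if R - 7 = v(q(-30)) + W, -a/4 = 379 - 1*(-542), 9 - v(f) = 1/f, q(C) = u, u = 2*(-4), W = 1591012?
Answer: 75208865/8 ≈ 9.4011e+6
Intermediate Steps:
u = -8
q(C) = -8
v(f) = 9 - 1/f
a = -3684 (a = -4*(379 - 1*(-542)) = -4*(379 + 542) = -4*921 = -3684)
s(Q, S) = S + Q*S
R = 12728225/8 (R = 7 + ((9 - 1/(-8)) + 1591012) = 7 + ((9 - 1*(-1/8)) + 1591012) = 7 + ((9 + 1/8) + 1591012) = 7 + (73/8 + 1591012) = 7 + 12728169/8 = 12728225/8 ≈ 1.5910e+6)
R - s(2119, a) = 12728225/8 - (-3684)*(1 + 2119) = 12728225/8 - (-3684)*2120 = 12728225/8 - 1*(-7810080) = 12728225/8 + 7810080 = 75208865/8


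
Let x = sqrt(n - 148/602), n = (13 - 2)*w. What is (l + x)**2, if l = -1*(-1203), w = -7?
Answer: (362103 + I*sqrt(6998551))**2/90601 ≈ 1.4471e+6 + 21146.0*I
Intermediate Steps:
n = -77 (n = (13 - 2)*(-7) = 11*(-7) = -77)
l = 1203
x = I*sqrt(6998551)/301 (x = sqrt(-77 - 148/602) = sqrt(-77 - 148*1/602) = sqrt(-77 - 74/301) = sqrt(-23251/301) = I*sqrt(6998551)/301 ≈ 8.789*I)
(l + x)**2 = (1203 + I*sqrt(6998551)/301)**2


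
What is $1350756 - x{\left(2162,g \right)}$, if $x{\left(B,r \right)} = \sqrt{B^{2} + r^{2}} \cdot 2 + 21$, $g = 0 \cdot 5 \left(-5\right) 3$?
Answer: $1346411$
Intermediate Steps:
$g = 0$ ($g = 0 \left(-5\right) 3 = 0 \cdot 3 = 0$)
$x{\left(B,r \right)} = 21 + 2 \sqrt{B^{2} + r^{2}}$ ($x{\left(B,r \right)} = 2 \sqrt{B^{2} + r^{2}} + 21 = 21 + 2 \sqrt{B^{2} + r^{2}}$)
$1350756 - x{\left(2162,g \right)} = 1350756 - \left(21 + 2 \sqrt{2162^{2} + 0^{2}}\right) = 1350756 - \left(21 + 2 \sqrt{4674244 + 0}\right) = 1350756 - \left(21 + 2 \sqrt{4674244}\right) = 1350756 - \left(21 + 2 \cdot 2162\right) = 1350756 - \left(21 + 4324\right) = 1350756 - 4345 = 1346411$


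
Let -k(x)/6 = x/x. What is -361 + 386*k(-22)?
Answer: -2677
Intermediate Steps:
k(x) = -6 (k(x) = -6*x/x = -6*1 = -6)
-361 + 386*k(-22) = -361 + 386*(-6) = -361 - 2316 = -2677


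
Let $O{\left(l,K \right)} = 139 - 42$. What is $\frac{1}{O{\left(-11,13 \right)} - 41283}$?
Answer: $- \frac{1}{41186} \approx -2.428 \cdot 10^{-5}$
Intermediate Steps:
$O{\left(l,K \right)} = 97$
$\frac{1}{O{\left(-11,13 \right)} - 41283} = \frac{1}{97 - 41283} = \frac{1}{-41186} = - \frac{1}{41186}$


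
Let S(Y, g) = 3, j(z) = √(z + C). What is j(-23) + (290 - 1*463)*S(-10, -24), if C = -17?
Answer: -519 + 2*I*√10 ≈ -519.0 + 6.3246*I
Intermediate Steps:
j(z) = √(-17 + z) (j(z) = √(z - 17) = √(-17 + z))
j(-23) + (290 - 1*463)*S(-10, -24) = √(-17 - 23) + (290 - 1*463)*3 = √(-40) + (290 - 463)*3 = 2*I*√10 - 173*3 = 2*I*√10 - 519 = -519 + 2*I*√10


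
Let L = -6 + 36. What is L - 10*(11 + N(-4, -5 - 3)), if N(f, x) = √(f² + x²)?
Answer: -80 - 40*√5 ≈ -169.44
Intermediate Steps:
L = 30
L - 10*(11 + N(-4, -5 - 3)) = 30 - 10*(11 + √((-4)² + (-5 - 3)²)) = 30 - 10*(11 + √(16 + (-8)²)) = 30 - 10*(11 + √(16 + 64)) = 30 - 10*(11 + √80) = 30 - 10*(11 + 4*√5) = 30 - (110 + 40*√5) = 30 + (-110 - 40*√5) = -80 - 40*√5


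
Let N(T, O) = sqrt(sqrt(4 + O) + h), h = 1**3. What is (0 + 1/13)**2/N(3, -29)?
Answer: 1/(169*sqrt(1 + 5*I)) ≈ 0.0020265 - 0.0016613*I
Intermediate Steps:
h = 1
N(T, O) = sqrt(1 + sqrt(4 + O)) (N(T, O) = sqrt(sqrt(4 + O) + 1) = sqrt(1 + sqrt(4 + O)))
(0 + 1/13)**2/N(3, -29) = (0 + 1/13)**2/(sqrt(1 + sqrt(4 - 29))) = (0 + 1/13)**2/(sqrt(1 + sqrt(-25))) = (1/13)**2/(sqrt(1 + 5*I)) = 1/(169*sqrt(1 + 5*I))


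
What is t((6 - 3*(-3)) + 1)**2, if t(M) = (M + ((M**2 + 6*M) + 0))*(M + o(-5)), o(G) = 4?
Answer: 54169600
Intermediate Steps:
t(M) = (4 + M)*(M**2 + 7*M) (t(M) = (M + ((M**2 + 6*M) + 0))*(M + 4) = (M + (M**2 + 6*M))*(4 + M) = (M**2 + 7*M)*(4 + M) = (4 + M)*(M**2 + 7*M))
t((6 - 3*(-3)) + 1)**2 = (((6 - 3*(-3)) + 1)*(28 + ((6 - 3*(-3)) + 1)**2 + 11*((6 - 3*(-3)) + 1)))**2 = (((6 + 9) + 1)*(28 + ((6 + 9) + 1)**2 + 11*((6 + 9) + 1)))**2 = ((15 + 1)*(28 + (15 + 1)**2 + 11*(15 + 1)))**2 = (16*(28 + 16**2 + 11*16))**2 = (16*(28 + 256 + 176))**2 = (16*460)**2 = 7360**2 = 54169600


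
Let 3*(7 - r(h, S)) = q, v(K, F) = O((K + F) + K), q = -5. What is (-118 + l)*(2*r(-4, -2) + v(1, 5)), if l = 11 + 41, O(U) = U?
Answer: -1606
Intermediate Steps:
v(K, F) = F + 2*K (v(K, F) = (K + F) + K = (F + K) + K = F + 2*K)
r(h, S) = 26/3 (r(h, S) = 7 - 1/3*(-5) = 7 + 5/3 = 26/3)
l = 52
(-118 + l)*(2*r(-4, -2) + v(1, 5)) = (-118 + 52)*(2*(26/3) + (5 + 2*1)) = -66*(52/3 + (5 + 2)) = -66*(52/3 + 7) = -66*73/3 = -1606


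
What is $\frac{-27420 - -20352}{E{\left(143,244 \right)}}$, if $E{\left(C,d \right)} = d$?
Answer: $- \frac{1767}{61} \approx -28.967$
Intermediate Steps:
$\frac{-27420 - -20352}{E{\left(143,244 \right)}} = \frac{-27420 - -20352}{244} = \left(-27420 + 20352\right) \frac{1}{244} = \left(-7068\right) \frac{1}{244} = - \frac{1767}{61}$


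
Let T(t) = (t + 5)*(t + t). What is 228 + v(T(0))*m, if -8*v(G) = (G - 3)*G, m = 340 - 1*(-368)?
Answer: 228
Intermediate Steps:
m = 708 (m = 340 + 368 = 708)
T(t) = 2*t*(5 + t) (T(t) = (5 + t)*(2*t) = 2*t*(5 + t))
v(G) = -G*(-3 + G)/8 (v(G) = -(G - 3)*G/8 = -(-3 + G)*G/8 = -G*(-3 + G)/8)
228 + v(T(0))*m = 228 + ((2*0*(5 + 0))*(3 - 2*0*(5 + 0))/8)*708 = 228 + ((2*0*5)*(3 - 2*0*5)/8)*708 = 228 + ((⅛)*0*(3 - 1*0))*708 = 228 + ((⅛)*0*(3 + 0))*708 = 228 + ((⅛)*0*3)*708 = 228 + 0*708 = 228 + 0 = 228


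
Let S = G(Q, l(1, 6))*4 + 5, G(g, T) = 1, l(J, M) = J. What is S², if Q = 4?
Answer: 81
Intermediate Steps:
S = 9 (S = 1*4 + 5 = 4 + 5 = 9)
S² = 9² = 81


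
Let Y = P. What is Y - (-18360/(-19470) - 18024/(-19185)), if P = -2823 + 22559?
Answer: 81903593348/4150355 ≈ 19734.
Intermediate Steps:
P = 19736
Y = 19736
Y - (-18360/(-19470) - 18024/(-19185)) = 19736 - (-18360/(-19470) - 18024/(-19185)) = 19736 - (-18360*(-1/19470) - 18024*(-1/19185)) = 19736 - (612/649 + 6008/6395) = 19736 - 1*7812932/4150355 = 19736 - 7812932/4150355 = 81903593348/4150355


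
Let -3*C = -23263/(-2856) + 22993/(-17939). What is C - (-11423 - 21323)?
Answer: 5032752825643/153701352 ≈ 32744.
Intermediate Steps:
C = -351646949/153701352 (C = -(-23263/(-2856) + 22993/(-17939))/3 = -(-23263*(-1/2856) + 22993*(-1/17939))/3 = -(23263/2856 - 22993/17939)/3 = -⅓*351646949/51233784 = -351646949/153701352 ≈ -2.2879)
C - (-11423 - 21323) = -351646949/153701352 - (-11423 - 21323) = -351646949/153701352 - 1*(-32746) = -351646949/153701352 + 32746 = 5032752825643/153701352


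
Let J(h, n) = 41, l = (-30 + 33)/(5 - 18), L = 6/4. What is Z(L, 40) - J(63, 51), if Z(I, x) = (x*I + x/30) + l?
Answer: 784/39 ≈ 20.103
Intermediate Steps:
L = 3/2 (L = 6*(¼) = 3/2 ≈ 1.5000)
l = -3/13 (l = 3/(-13) = 3*(-1/13) = -3/13 ≈ -0.23077)
Z(I, x) = -3/13 + x/30 + I*x (Z(I, x) = (x*I + x/30) - 3/13 = (I*x + x/30) - 3/13 = (x/30 + I*x) - 3/13 = -3/13 + x/30 + I*x)
Z(L, 40) - J(63, 51) = (-3/13 + (1/30)*40 + (3/2)*40) - 1*41 = (-3/13 + 4/3 + 60) - 41 = 2383/39 - 41 = 784/39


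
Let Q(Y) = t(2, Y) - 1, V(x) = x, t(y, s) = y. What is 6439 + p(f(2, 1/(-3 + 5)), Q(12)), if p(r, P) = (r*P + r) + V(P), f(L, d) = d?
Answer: 6441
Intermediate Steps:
Q(Y) = 1 (Q(Y) = 2 - 1 = 1)
p(r, P) = P + r + P*r (p(r, P) = (r*P + r) + P = (P*r + r) + P = (r + P*r) + P = P + r + P*r)
6439 + p(f(2, 1/(-3 + 5)), Q(12)) = 6439 + (1 + 1/(-3 + 5) + 1/(-3 + 5)) = 6439 + (1 + 1/2 + 1/2) = 6439 + (1 + ½ + 1*(½)) = 6439 + (1 + ½ + ½) = 6439 + 2 = 6441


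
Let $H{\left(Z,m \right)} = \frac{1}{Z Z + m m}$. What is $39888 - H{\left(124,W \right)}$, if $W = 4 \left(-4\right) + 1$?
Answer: $\frac{622292687}{15601} \approx 39888.0$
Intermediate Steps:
$W = -15$ ($W = -16 + 1 = -15$)
$H{\left(Z,m \right)} = \frac{1}{Z^{2} + m^{2}}$
$39888 - H{\left(124,W \right)} = 39888 - \frac{1}{124^{2} + \left(-15\right)^{2}} = 39888 - \frac{1}{15376 + 225} = 39888 - \frac{1}{15601} = \frac{622292687}{15601}$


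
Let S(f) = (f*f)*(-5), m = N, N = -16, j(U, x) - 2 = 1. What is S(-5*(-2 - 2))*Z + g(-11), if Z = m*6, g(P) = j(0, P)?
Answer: 192003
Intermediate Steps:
j(U, x) = 3 (j(U, x) = 2 + 1 = 3)
m = -16
g(P) = 3
Z = -96 (Z = -16*6 = -96)
S(f) = -5*f**2 (S(f) = f**2*(-5) = -5*f**2)
S(-5*(-2 - 2))*Z + g(-11) = -5*25*(-2 - 2)**2*(-96) + 3 = -5*(-5*(-4))**2*(-96) + 3 = -5*20**2*(-96) + 3 = -5*400*(-96) + 3 = -2000*(-96) + 3 = 192000 + 3 = 192003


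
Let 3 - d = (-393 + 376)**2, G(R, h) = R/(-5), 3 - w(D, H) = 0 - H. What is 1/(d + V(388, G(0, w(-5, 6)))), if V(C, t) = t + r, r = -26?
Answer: -1/312 ≈ -0.0032051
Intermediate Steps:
w(D, H) = 3 + H (w(D, H) = 3 - (0 - H) = 3 - (-1)*H = 3 + H)
G(R, h) = -R/5 (G(R, h) = R*(-1/5) = -R/5)
V(C, t) = -26 + t (V(C, t) = t - 26 = -26 + t)
d = -286 (d = 3 - (-393 + 376)**2 = 3 - 1*(-17)**2 = 3 - 1*289 = 3 - 289 = -286)
1/(d + V(388, G(0, w(-5, 6)))) = 1/(-286 + (-26 - 1/5*0)) = 1/(-286 + (-26 + 0)) = 1/(-286 - 26) = 1/(-312) = -1/312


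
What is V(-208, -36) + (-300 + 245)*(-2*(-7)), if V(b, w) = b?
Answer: -978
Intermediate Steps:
V(-208, -36) + (-300 + 245)*(-2*(-7)) = -208 + (-300 + 245)*(-2*(-7)) = -208 - 55*14 = -208 - 770 = -978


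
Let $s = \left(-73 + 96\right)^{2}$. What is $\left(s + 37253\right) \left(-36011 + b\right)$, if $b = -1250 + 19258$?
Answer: $-680189346$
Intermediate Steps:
$s = 529$ ($s = 23^{2} = 529$)
$b = 18008$
$\left(s + 37253\right) \left(-36011 + b\right) = \left(529 + 37253\right) \left(-36011 + 18008\right) = 37782 \left(-18003\right) = -680189346$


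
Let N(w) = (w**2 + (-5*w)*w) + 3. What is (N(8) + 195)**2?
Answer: 3364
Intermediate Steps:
N(w) = 3 - 4*w**2 (N(w) = (w**2 - 5*w**2) + 3 = -4*w**2 + 3 = 3 - 4*w**2)
(N(8) + 195)**2 = ((3 - 4*8**2) + 195)**2 = ((3 - 4*64) + 195)**2 = ((3 - 256) + 195)**2 = (-253 + 195)**2 = (-58)**2 = 3364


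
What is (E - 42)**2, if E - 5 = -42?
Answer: 6241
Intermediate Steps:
E = -37 (E = 5 - 42 = -37)
(E - 42)**2 = (-37 - 42)**2 = (-79)**2 = 6241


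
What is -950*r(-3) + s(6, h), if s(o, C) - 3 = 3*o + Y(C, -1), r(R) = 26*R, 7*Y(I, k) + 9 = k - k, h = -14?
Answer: 518838/7 ≈ 74120.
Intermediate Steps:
Y(I, k) = -9/7 (Y(I, k) = -9/7 + (k - k)/7 = -9/7 + (1/7)*0 = -9/7 + 0 = -9/7)
s(o, C) = 12/7 + 3*o (s(o, C) = 3 + (3*o - 9/7) = 3 + (-9/7 + 3*o) = 12/7 + 3*o)
-950*r(-3) + s(6, h) = -24700*(-3) + (12/7 + 3*6) = -950*(-78) + (12/7 + 18) = 74100 + 138/7 = 518838/7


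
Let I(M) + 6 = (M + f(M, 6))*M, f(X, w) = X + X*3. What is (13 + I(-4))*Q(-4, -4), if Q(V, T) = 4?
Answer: 348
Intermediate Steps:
f(X, w) = 4*X (f(X, w) = X + 3*X = 4*X)
I(M) = -6 + 5*M² (I(M) = -6 + (M + 4*M)*M = -6 + (5*M)*M = -6 + 5*M²)
(13 + I(-4))*Q(-4, -4) = (13 + (-6 + 5*(-4)²))*4 = (13 + (-6 + 5*16))*4 = (13 + (-6 + 80))*4 = (13 + 74)*4 = 87*4 = 348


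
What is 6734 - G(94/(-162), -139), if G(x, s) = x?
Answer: 545501/81 ≈ 6734.6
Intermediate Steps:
6734 - G(94/(-162), -139) = 6734 - 94/(-162) = 6734 - 94*(-1)/162 = 6734 - 1*(-47/81) = 6734 + 47/81 = 545501/81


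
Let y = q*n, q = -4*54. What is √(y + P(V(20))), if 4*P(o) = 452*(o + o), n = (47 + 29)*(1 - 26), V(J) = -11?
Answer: √407914 ≈ 638.68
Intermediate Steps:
n = -1900 (n = 76*(-25) = -1900)
q = -216
y = 410400 (y = -216*(-1900) = 410400)
P(o) = 226*o (P(o) = (452*(o + o))/4 = (452*(2*o))/4 = (904*o)/4 = 226*o)
√(y + P(V(20))) = √(410400 + 226*(-11)) = √(410400 - 2486) = √407914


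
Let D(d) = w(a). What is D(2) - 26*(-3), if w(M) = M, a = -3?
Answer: 75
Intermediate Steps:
D(d) = -3
D(2) - 26*(-3) = -3 - 26*(-3) = -3 + 78 = 75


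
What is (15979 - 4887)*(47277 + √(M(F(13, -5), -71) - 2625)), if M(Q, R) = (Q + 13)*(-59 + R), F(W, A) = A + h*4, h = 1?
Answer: 524396484 + 33276*I*√465 ≈ 5.244e+8 + 7.1756e+5*I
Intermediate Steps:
F(W, A) = 4 + A (F(W, A) = A + 1*4 = A + 4 = 4 + A)
M(Q, R) = (-59 + R)*(13 + Q) (M(Q, R) = (13 + Q)*(-59 + R) = (-59 + R)*(13 + Q))
(15979 - 4887)*(47277 + √(M(F(13, -5), -71) - 2625)) = (15979 - 4887)*(47277 + √((-767 - 59*(4 - 5) + 13*(-71) + (4 - 5)*(-71)) - 2625)) = 11092*(47277 + √((-767 - 59*(-1) - 923 - 1*(-71)) - 2625)) = 11092*(47277 + √((-767 + 59 - 923 + 71) - 2625)) = 11092*(47277 + √(-1560 - 2625)) = 11092*(47277 + √(-4185)) = 11092*(47277 + 3*I*√465) = 524396484 + 33276*I*√465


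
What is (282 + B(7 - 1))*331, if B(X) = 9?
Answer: 96321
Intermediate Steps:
(282 + B(7 - 1))*331 = (282 + 9)*331 = 291*331 = 96321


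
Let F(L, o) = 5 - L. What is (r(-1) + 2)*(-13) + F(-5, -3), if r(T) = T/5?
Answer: -67/5 ≈ -13.400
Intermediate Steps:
r(T) = T/5 (r(T) = T*(1/5) = T/5)
(r(-1) + 2)*(-13) + F(-5, -3) = ((1/5)*(-1) + 2)*(-13) + (5 - 1*(-5)) = (-1/5 + 2)*(-13) + (5 + 5) = (9/5)*(-13) + 10 = -117/5 + 10 = -67/5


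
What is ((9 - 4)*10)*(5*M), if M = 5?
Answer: 1250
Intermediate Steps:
((9 - 4)*10)*(5*M) = ((9 - 4)*10)*(5*5) = (5*10)*25 = 50*25 = 1250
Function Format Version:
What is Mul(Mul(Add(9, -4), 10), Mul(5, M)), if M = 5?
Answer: 1250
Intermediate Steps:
Mul(Mul(Add(9, -4), 10), Mul(5, M)) = Mul(Mul(Add(9, -4), 10), Mul(5, 5)) = Mul(Mul(5, 10), 25) = Mul(50, 25) = 1250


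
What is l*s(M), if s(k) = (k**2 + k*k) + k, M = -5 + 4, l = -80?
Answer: -80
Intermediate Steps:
M = -1
s(k) = k + 2*k**2 (s(k) = (k**2 + k**2) + k = 2*k**2 + k = k + 2*k**2)
l*s(M) = -(-80)*(1 + 2*(-1)) = -(-80)*(1 - 2) = -(-80)*(-1) = -80*1 = -80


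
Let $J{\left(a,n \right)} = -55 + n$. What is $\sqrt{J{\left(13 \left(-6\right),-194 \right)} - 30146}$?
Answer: $i \sqrt{30395} \approx 174.34 i$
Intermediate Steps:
$\sqrt{J{\left(13 \left(-6\right),-194 \right)} - 30146} = \sqrt{\left(-55 - 194\right) - 30146} = \sqrt{-249 - 30146} = \sqrt{-30395} = i \sqrt{30395}$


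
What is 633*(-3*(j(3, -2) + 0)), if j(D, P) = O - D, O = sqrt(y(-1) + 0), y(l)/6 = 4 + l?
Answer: 5697 - 5697*sqrt(2) ≈ -2359.8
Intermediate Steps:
y(l) = 24 + 6*l (y(l) = 6*(4 + l) = 24 + 6*l)
O = 3*sqrt(2) (O = sqrt((24 + 6*(-1)) + 0) = sqrt((24 - 6) + 0) = sqrt(18 + 0) = sqrt(18) = 3*sqrt(2) ≈ 4.2426)
j(D, P) = -D + 3*sqrt(2) (j(D, P) = 3*sqrt(2) - D = -D + 3*sqrt(2))
633*(-3*(j(3, -2) + 0)) = 633*(-3*((-1*3 + 3*sqrt(2)) + 0)) = 633*(-3*((-3 + 3*sqrt(2)) + 0)) = 633*(-3*(-3 + 3*sqrt(2))) = 633*(9 - 9*sqrt(2)) = 5697 - 5697*sqrt(2)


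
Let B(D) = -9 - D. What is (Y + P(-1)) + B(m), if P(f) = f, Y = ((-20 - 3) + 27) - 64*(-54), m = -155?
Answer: 3605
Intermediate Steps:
Y = 3460 (Y = (-23 + 27) + 3456 = 4 + 3456 = 3460)
(Y + P(-1)) + B(m) = (3460 - 1) + (-9 - 1*(-155)) = 3459 + (-9 + 155) = 3459 + 146 = 3605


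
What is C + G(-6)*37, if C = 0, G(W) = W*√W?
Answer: -222*I*√6 ≈ -543.79*I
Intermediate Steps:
G(W) = W^(3/2)
C + G(-6)*37 = 0 + (-6)^(3/2)*37 = 0 - 6*I*√6*37 = 0 - 222*I*√6 = -222*I*√6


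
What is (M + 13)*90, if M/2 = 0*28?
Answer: 1170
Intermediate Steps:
M = 0 (M = 2*(0*28) = 2*0 = 0)
(M + 13)*90 = (0 + 13)*90 = 13*90 = 1170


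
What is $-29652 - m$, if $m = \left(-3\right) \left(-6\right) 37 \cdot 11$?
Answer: $-36978$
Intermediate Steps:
$m = 7326$ ($m = 18 \cdot 37 \cdot 11 = 666 \cdot 11 = 7326$)
$-29652 - m = -29652 - 7326 = -36978$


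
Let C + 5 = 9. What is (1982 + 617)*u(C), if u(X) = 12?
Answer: 31188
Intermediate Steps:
C = 4 (C = -5 + 9 = 4)
(1982 + 617)*u(C) = (1982 + 617)*12 = 2599*12 = 31188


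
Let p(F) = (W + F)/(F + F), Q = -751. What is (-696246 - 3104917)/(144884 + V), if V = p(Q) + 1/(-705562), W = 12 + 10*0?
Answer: -1007074541311553/38385484477608 ≈ -26.236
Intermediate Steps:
W = 12 (W = 12 + 0 = 12)
p(F) = (12 + F)/(2*F) (p(F) = (12 + F)/(F + F) = (12 + F)/((2*F)) = (12 + F)*(1/(2*F)) = (12 + F)/(2*F))
V = 130352204/264938531 (V = (½)*(12 - 751)/(-751) + 1/(-705562) = (½)*(-1/751)*(-739) - 1/705562 = 739/1502 - 1/705562 = 130352204/264938531 ≈ 0.49201)
(-696246 - 3104917)/(144884 + V) = (-696246 - 3104917)/(144884 + 130352204/264938531) = -3801163/38385484477608/264938531 = -3801163*264938531/38385484477608 = -1007074541311553/38385484477608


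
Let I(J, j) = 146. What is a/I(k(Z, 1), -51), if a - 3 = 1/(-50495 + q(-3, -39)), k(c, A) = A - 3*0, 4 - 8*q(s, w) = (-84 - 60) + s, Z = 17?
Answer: 1211419/58956114 ≈ 0.020548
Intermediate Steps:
q(s, w) = 37/2 - s/8 (q(s, w) = 1/2 - ((-84 - 60) + s)/8 = 1/2 - (-144 + s)/8 = 1/2 + (18 - s/8) = 37/2 - s/8)
k(c, A) = A (k(c, A) = A + 0 = A)
a = 1211419/403809 (a = 3 + 1/(-50495 + (37/2 - 1/8*(-3))) = 3 + 1/(-50495 + (37/2 + 3/8)) = 3 + 1/(-50495 + 151/8) = 3 + 1/(-403809/8) = 3 - 8/403809 = 1211419/403809 ≈ 3.0000)
a/I(k(Z, 1), -51) = (1211419/403809)/146 = (1211419/403809)*(1/146) = 1211419/58956114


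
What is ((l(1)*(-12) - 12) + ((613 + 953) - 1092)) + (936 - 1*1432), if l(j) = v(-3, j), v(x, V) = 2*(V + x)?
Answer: 14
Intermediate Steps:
v(x, V) = 2*V + 2*x
l(j) = -6 + 2*j (l(j) = 2*j + 2*(-3) = 2*j - 6 = -6 + 2*j)
((l(1)*(-12) - 12) + ((613 + 953) - 1092)) + (936 - 1*1432) = (((-6 + 2*1)*(-12) - 12) + ((613 + 953) - 1092)) + (936 - 1*1432) = (((-6 + 2)*(-12) - 12) + (1566 - 1092)) + (936 - 1432) = ((-4*(-12) - 12) + 474) - 496 = ((48 - 12) + 474) - 496 = (36 + 474) - 496 = 510 - 496 = 14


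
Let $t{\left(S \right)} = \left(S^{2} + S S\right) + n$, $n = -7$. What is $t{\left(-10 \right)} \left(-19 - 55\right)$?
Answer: $-14282$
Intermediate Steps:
$t{\left(S \right)} = -7 + 2 S^{2}$ ($t{\left(S \right)} = \left(S^{2} + S S\right) - 7 = \left(S^{2} + S^{2}\right) - 7 = 2 S^{2} - 7 = -7 + 2 S^{2}$)
$t{\left(-10 \right)} \left(-19 - 55\right) = \left(-7 + 2 \left(-10\right)^{2}\right) \left(-19 - 55\right) = \left(-7 + 2 \cdot 100\right) \left(-74\right) = \left(-7 + 200\right) \left(-74\right) = 193 \left(-74\right) = -14282$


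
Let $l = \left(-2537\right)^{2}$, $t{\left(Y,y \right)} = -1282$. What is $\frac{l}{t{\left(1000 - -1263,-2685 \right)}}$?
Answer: $- \frac{6436369}{1282} \approx -5020.6$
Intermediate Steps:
$l = 6436369$
$\frac{l}{t{\left(1000 - -1263,-2685 \right)}} = \frac{6436369}{-1282} = 6436369 \left(- \frac{1}{1282}\right) = - \frac{6436369}{1282}$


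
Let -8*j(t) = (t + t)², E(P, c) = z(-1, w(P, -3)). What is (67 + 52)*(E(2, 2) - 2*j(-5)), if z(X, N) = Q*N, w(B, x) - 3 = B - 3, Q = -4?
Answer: 2023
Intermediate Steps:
w(B, x) = B (w(B, x) = 3 + (B - 3) = 3 + (-3 + B) = B)
z(X, N) = -4*N
E(P, c) = -4*P
j(t) = -t²/2 (j(t) = -(t + t)²/8 = -4*t²/8 = -t²/2)
(67 + 52)*(E(2, 2) - 2*j(-5)) = (67 + 52)*(-4*2 - (-1)*(-5)²) = 119*(-8 - (-1)*25) = 119*(-8 - 2*(-25/2)) = 119*(-8 + 25) = 119*17 = 2023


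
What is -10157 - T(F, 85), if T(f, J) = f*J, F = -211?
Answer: 7778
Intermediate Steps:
T(f, J) = J*f
-10157 - T(F, 85) = -10157 - 85*(-211) = -10157 - 1*(-17935) = -10157 + 17935 = 7778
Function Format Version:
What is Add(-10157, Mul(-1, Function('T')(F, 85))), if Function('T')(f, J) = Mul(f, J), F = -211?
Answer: 7778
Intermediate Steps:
Function('T')(f, J) = Mul(J, f)
Add(-10157, Mul(-1, Function('T')(F, 85))) = Add(-10157, Mul(-1, Mul(85, -211))) = Add(-10157, Mul(-1, -17935)) = Add(-10157, 17935) = 7778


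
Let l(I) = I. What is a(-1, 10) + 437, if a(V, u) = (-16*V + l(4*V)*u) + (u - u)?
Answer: 413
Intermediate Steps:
a(V, u) = -16*V + 4*V*u (a(V, u) = (-16*V + (4*V)*u) + (u - u) = (-16*V + 4*V*u) + 0 = -16*V + 4*V*u)
a(-1, 10) + 437 = 4*(-1)*(-4 + 10) + 437 = 4*(-1)*6 + 437 = -24 + 437 = 413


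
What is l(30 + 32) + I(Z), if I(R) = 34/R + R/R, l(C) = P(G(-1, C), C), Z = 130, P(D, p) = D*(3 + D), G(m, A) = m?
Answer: -48/65 ≈ -0.73846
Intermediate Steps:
l(C) = -2 (l(C) = -(3 - 1) = -1*2 = -2)
I(R) = 1 + 34/R (I(R) = 34/R + 1 = 1 + 34/R)
l(30 + 32) + I(Z) = -2 + (34 + 130)/130 = -2 + (1/130)*164 = -2 + 82/65 = -48/65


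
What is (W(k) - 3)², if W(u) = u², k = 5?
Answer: 484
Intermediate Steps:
(W(k) - 3)² = (5² - 3)² = (25 - 3)² = 22² = 484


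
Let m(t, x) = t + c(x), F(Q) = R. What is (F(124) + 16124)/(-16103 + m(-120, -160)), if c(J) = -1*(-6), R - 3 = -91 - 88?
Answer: -15948/16217 ≈ -0.98341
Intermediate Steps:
R = -176 (R = 3 + (-91 - 88) = 3 - 179 = -176)
F(Q) = -176
c(J) = 6
m(t, x) = 6 + t (m(t, x) = t + 6 = 6 + t)
(F(124) + 16124)/(-16103 + m(-120, -160)) = (-176 + 16124)/(-16103 + (6 - 120)) = 15948/(-16103 - 114) = 15948/(-16217) = 15948*(-1/16217) = -15948/16217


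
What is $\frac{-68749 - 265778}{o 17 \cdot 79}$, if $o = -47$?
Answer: $\frac{334527}{63121} \approx 5.2998$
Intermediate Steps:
$\frac{-68749 - 265778}{o 17 \cdot 79} = \frac{-68749 - 265778}{\left(-47\right) 17 \cdot 79} = - \frac{334527}{\left(-799\right) 79} = - \frac{334527}{-63121} = \left(-334527\right) \left(- \frac{1}{63121}\right) = \frac{334527}{63121}$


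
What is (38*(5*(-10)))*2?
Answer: -3800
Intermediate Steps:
(38*(5*(-10)))*2 = (38*(-50))*2 = -1900*2 = -3800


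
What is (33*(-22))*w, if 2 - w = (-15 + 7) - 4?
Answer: -10164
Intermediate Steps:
w = 14 (w = 2 - ((-15 + 7) - 4) = 2 - (-8 - 4) = 2 - 1*(-12) = 2 + 12 = 14)
(33*(-22))*w = (33*(-22))*14 = -726*14 = -10164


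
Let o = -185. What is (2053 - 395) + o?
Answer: 1473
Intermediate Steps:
(2053 - 395) + o = (2053 - 395) - 185 = 1658 - 185 = 1473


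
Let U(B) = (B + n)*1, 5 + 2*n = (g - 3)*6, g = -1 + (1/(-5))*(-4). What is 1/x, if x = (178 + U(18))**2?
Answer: 100/3381921 ≈ 2.9569e-5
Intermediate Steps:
g = -1/5 (g = -1 + (1*(-1/5))*(-4) = -1 - 1/5*(-4) = -1 + 4/5 = -1/5 ≈ -0.20000)
n = -121/10 (n = -5/2 + ((-1/5 - 3)*6)/2 = -5/2 + (-16/5*6)/2 = -5/2 + (1/2)*(-96/5) = -5/2 - 48/5 = -121/10 ≈ -12.100)
U(B) = -121/10 + B (U(B) = (B - 121/10)*1 = (-121/10 + B)*1 = -121/10 + B)
x = 3381921/100 (x = (178 + (-121/10 + 18))**2 = (178 + 59/10)**2 = (1839/10)**2 = 3381921/100 ≈ 33819.)
1/x = 1/(3381921/100) = 100/3381921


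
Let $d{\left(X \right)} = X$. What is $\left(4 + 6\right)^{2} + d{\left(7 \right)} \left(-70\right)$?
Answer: $-390$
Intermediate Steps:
$\left(4 + 6\right)^{2} + d{\left(7 \right)} \left(-70\right) = \left(4 + 6\right)^{2} + 7 \left(-70\right) = 10^{2} - 490 = 100 - 490 = -390$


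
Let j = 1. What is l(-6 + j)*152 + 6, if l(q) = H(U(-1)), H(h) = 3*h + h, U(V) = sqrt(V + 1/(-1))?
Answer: 6 + 608*I*sqrt(2) ≈ 6.0 + 859.84*I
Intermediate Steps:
U(V) = sqrt(-1 + V) (U(V) = sqrt(V - 1) = sqrt(-1 + V))
H(h) = 4*h
l(q) = 4*I*sqrt(2) (l(q) = 4*sqrt(-1 - 1) = 4*sqrt(-2) = 4*(I*sqrt(2)) = 4*I*sqrt(2))
l(-6 + j)*152 + 6 = (4*I*sqrt(2))*152 + 6 = 608*I*sqrt(2) + 6 = 6 + 608*I*sqrt(2)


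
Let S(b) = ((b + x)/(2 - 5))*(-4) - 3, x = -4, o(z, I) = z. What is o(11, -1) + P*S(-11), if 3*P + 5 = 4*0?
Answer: 148/3 ≈ 49.333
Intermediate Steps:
P = -5/3 (P = -5/3 + (4*0)/3 = -5/3 + (⅓)*0 = -5/3 + 0 = -5/3 ≈ -1.6667)
S(b) = -25/3 + 4*b/3 (S(b) = ((b - 4)/(2 - 5))*(-4) - 3 = ((-4 + b)/(-3))*(-4) - 3 = ((-4 + b)*(-⅓))*(-4) - 3 = (4/3 - b/3)*(-4) - 3 = (-16/3 + 4*b/3) - 3 = -25/3 + 4*b/3)
o(11, -1) + P*S(-11) = 11 - 5*(-25/3 + (4/3)*(-11))/3 = 11 - 5*(-25/3 - 44/3)/3 = 11 - 5/3*(-23) = 11 + 115/3 = 148/3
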